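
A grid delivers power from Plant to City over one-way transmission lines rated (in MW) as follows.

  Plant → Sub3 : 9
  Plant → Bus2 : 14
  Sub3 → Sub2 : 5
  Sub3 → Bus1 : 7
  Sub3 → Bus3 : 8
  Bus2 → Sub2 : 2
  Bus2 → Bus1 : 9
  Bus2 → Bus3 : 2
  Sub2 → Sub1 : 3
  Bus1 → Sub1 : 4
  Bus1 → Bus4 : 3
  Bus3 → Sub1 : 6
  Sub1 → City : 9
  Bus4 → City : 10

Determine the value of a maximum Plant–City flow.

12

Augment Plant→Sub3→Sub2→Sub1→City: bottleneck 3, flow now 3.
Augment Plant→Sub3→Bus1→Sub1→City: bottleneck 4, flow now 7.
Augment Plant→Sub3→Bus1→Bus4→City: bottleneck 2, flow now 9.
Augment Plant→Bus2→Bus1→Bus4→City: bottleneck 1, flow now 10.
Augment Plant→Bus2→Bus3→Sub1→City: bottleneck 2, flow now 12.
No augmenting path remains; maximum flow = 12.
In the residual graph, reachable from Plant: {Plant, Sub3, Bus2, Sub2, Bus1, Bus3, Sub1}.
Min-cut edges: Bus1→Bus4 (3), Sub1→City (9); capacity 3 + 9 = 12.
This cut is saturated, so no flow can exceed 12.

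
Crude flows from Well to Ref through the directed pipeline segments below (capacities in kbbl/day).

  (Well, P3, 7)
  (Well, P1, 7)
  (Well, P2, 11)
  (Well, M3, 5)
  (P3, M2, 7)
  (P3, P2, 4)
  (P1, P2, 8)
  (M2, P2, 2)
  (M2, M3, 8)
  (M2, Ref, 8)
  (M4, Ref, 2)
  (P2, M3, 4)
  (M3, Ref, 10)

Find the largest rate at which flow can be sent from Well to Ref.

16

Augment Well→M3→Ref: bottleneck 5, flow now 5.
Augment Well→P3→M2→Ref: bottleneck 7, flow now 12.
Augment Well→P2→M3→Ref: bottleneck 4, flow now 16.
No augmenting path remains; maximum flow = 16.
In the residual graph, reachable from Well: {Well, P1, P2}.
Min-cut edges: Well→P3 (7), Well→M3 (5), P2→M3 (4); capacity 7 + 5 + 4 = 16.
This cut is saturated, so no flow can exceed 16.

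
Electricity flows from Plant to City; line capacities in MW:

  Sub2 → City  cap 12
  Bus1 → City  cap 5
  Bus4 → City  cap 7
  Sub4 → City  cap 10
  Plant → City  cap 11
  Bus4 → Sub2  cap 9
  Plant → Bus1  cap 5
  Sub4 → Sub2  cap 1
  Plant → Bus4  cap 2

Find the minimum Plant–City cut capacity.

Augment Plant→City: bottleneck 11, flow now 11.
Augment Plant→Bus4→City: bottleneck 2, flow now 13.
Augment Plant→Bus1→City: bottleneck 5, flow now 18.
No augmenting path remains; maximum flow = 18.
By max-flow min-cut, the minimum cut capacity equals the max flow.
In the residual graph, reachable from Plant: {Plant}.
Min-cut edges: Plant→Bus4 (2), Plant→Bus1 (5), Plant→City (11); capacity 2 + 5 + 11 = 18.

18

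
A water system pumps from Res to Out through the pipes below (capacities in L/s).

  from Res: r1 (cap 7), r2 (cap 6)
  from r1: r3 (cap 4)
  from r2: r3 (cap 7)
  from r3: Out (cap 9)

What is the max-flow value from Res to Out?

9

Augment Res→r1→r3→Out: bottleneck 4, flow now 4.
Augment Res→r2→r3→Out: bottleneck 5, flow now 9.
No augmenting path remains; maximum flow = 9.
In the residual graph, reachable from Res: {Res, r1, r2, r3}.
Min-cut edges: r3→Out (9); capacity 9 = 9.
This cut is saturated, so no flow can exceed 9.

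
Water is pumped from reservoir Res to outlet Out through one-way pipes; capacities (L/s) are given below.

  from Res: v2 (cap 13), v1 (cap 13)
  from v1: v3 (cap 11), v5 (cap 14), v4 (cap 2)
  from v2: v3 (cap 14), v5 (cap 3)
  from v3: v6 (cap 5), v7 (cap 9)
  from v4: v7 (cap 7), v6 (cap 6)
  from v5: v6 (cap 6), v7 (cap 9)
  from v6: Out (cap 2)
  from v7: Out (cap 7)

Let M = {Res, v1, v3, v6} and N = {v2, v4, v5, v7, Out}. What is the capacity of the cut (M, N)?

40

Edges leaving {Res, v1, v3, v6}: Res→v2 (13), v1→v4 (2), v1→v5 (14), v3→v7 (9), v6→Out (2).
Cut capacity = 13 + 2 + 14 + 9 + 2 = 40.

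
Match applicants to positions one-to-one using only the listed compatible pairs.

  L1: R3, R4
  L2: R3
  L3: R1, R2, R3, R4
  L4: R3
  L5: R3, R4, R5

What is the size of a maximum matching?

4

Unit-capacity flow: source→left, listed edges, right→sink; max matching = max flow.
Augmenting path L1→R3 (+1); matched 1.
Augmenting path L3→R1 (+1); matched 2.
Augmenting path L5→R4 (+1); matched 3.
Augmenting path L2→R3→L1→R4→L5→R5 (+1); matched 4.
No augmenting path remains; maximum matching = 4.
König certificate: {L1, L3, L5, R3} is a vertex cover of size 4 (every listed pair touches it), so no matching can be larger.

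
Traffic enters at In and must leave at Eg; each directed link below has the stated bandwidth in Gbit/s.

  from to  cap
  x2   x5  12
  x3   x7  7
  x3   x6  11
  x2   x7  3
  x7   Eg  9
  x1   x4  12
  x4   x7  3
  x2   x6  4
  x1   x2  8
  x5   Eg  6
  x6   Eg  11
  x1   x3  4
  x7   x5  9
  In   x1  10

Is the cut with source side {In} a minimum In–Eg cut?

Given cut capacity: 10 = 10.
Augment In→x1→x2→x5→Eg: bottleneck 6, flow now 6.
Augment In→x1→x2→x6→Eg: bottleneck 2, flow now 8.
Augment In→x1→x3→x6→Eg: bottleneck 2, flow now 10.
No augmenting path remains; maximum flow = 10.
Cut capacity 10 equals the max flow, so it is a minimum cut.

Yes — it is a minimum cut (capacity 10).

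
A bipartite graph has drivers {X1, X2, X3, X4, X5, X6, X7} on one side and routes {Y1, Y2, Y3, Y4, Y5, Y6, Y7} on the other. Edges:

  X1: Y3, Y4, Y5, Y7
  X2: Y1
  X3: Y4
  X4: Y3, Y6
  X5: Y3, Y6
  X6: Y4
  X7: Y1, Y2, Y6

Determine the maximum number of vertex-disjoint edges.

6

Unit-capacity flow: source→left, listed edges, right→sink; max matching = max flow.
Augmenting path X1→Y3 (+1); matched 1.
Augmenting path X2→Y1 (+1); matched 2.
Augmenting path X3→Y4 (+1); matched 3.
Augmenting path X4→Y6 (+1); matched 4.
Augmenting path X7→Y2 (+1); matched 5.
Augmenting path X5→Y3→X1→Y5 (+1); matched 6.
No augmenting path remains; maximum matching = 6.
König certificate: {X1, X2, X4, X5, X7, Y4} is a vertex cover of size 6 (every listed pair touches it), so no matching can be larger.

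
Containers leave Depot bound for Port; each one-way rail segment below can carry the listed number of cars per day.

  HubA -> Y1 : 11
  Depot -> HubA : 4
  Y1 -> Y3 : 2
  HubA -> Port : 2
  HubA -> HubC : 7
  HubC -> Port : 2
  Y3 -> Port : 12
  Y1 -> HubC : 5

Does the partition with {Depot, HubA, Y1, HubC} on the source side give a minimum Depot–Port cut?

Given cut capacity: 2 + 2 + 2 = 6.
Augment Depot→HubA→Port: bottleneck 2, flow now 2.
Augment Depot→HubA→HubC→Port: bottleneck 2, flow now 4.
No augmenting path remains; maximum flow = 4.
In the residual graph, reachable from Depot: {Depot}.
Min-cut edges: Depot→HubA (4); capacity 4 = 4.
Cut capacity 6 exceeds the max flow 4, so it is not minimum.

No — its capacity is 6, but the minimum cut has capacity 4.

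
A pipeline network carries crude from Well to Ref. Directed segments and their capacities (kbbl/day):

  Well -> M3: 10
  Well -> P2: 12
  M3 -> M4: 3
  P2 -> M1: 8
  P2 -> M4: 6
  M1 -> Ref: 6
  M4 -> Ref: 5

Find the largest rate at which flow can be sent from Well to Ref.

Augment Well→M3→M4→Ref: bottleneck 3, flow now 3.
Augment Well→P2→M1→Ref: bottleneck 6, flow now 9.
Augment Well→P2→M4→Ref: bottleneck 2, flow now 11.
No augmenting path remains; maximum flow = 11.
In the residual graph, reachable from Well: {Well, M3, P2, M1, M4}.
Min-cut edges: M1→Ref (6), M4→Ref (5); capacity 6 + 5 = 11.
This cut is saturated, so no flow can exceed 11.

11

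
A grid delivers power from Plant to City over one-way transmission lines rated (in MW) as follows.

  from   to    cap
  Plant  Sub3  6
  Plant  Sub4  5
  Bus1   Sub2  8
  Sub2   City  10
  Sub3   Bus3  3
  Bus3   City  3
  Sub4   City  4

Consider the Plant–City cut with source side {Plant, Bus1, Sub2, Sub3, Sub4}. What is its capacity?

17

Edges leaving {Plant, Bus1, Sub2, Sub3, Sub4}: Sub2→City (10), Sub3→Bus3 (3), Sub4→City (4).
Cut capacity = 10 + 3 + 4 = 17.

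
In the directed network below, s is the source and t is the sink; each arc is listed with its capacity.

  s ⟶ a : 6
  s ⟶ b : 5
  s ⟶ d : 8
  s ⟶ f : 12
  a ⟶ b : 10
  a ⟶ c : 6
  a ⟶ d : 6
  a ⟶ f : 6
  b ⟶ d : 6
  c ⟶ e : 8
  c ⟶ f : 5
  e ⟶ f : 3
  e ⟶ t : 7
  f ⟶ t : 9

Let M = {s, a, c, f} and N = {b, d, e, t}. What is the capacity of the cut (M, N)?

46

Edges leaving {s, a, c, f}: s→b (5), s→d (8), a→b (10), a→d (6), c→e (8), f→t (9).
Cut capacity = 5 + 8 + 10 + 6 + 8 + 9 = 46.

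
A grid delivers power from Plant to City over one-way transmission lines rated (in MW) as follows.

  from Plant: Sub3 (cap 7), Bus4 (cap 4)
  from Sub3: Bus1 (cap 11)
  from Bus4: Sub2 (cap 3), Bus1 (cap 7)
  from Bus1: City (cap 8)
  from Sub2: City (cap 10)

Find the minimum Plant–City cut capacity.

11

Augment Plant→Sub3→Bus1→City: bottleneck 7, flow now 7.
Augment Plant→Bus4→Bus1→City: bottleneck 1, flow now 8.
Augment Plant→Bus4→Sub2→City: bottleneck 3, flow now 11.
No augmenting path remains; maximum flow = 11.
By max-flow min-cut, the minimum cut capacity equals the max flow.
In the residual graph, reachable from Plant: {Plant}.
Min-cut edges: Plant→Sub3 (7), Plant→Bus4 (4); capacity 7 + 4 = 11.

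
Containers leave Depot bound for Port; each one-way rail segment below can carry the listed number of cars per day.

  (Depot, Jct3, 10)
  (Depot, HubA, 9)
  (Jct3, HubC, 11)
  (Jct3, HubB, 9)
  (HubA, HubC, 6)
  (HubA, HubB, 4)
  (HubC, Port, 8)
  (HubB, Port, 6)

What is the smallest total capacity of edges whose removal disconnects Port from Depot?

Augment Depot→Jct3→HubC→Port: bottleneck 8, flow now 8.
Augment Depot→Jct3→HubB→Port: bottleneck 2, flow now 10.
Augment Depot→HubA→HubB→Port: bottleneck 4, flow now 14.
No augmenting path remains; maximum flow = 14.
By max-flow min-cut, the minimum cut capacity equals the max flow.
In the residual graph, reachable from Depot: {Depot, Jct3, HubA, HubC, HubB}.
Min-cut edges: HubC→Port (8), HubB→Port (6); capacity 8 + 6 = 14.

14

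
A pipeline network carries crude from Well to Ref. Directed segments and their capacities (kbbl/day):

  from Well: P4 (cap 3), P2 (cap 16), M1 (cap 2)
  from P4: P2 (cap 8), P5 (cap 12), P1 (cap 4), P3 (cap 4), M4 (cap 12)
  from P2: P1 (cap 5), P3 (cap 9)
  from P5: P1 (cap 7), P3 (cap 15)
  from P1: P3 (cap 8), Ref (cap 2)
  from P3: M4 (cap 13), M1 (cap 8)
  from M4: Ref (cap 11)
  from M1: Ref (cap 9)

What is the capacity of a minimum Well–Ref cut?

Augment Well→M1→Ref: bottleneck 2, flow now 2.
Augment Well→P4→P1→Ref: bottleneck 2, flow now 4.
Augment Well→P4→M4→Ref: bottleneck 1, flow now 5.
Augment Well→P2→P3→M4→Ref: bottleneck 9, flow now 14.
Augment Well→P2→P1→P4→M4→Ref: bottleneck 1, flow now 15. (uses reverse residual edge)
Augment Well→P2→P1→P3→M1→Ref: bottleneck 4, flow now 19.
No augmenting path remains; maximum flow = 19.
By max-flow min-cut, the minimum cut capacity equals the max flow.
In the residual graph, reachable from Well: {Well, P2}.
Min-cut edges: Well→P4 (3), Well→M1 (2), P2→P1 (5), P2→P3 (9); capacity 3 + 2 + 5 + 9 = 19.

19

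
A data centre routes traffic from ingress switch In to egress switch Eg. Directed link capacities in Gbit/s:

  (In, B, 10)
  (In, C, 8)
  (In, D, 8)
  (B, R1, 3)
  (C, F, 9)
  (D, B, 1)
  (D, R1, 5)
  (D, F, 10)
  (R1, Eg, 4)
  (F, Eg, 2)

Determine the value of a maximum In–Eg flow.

6

Augment In→B→R1→Eg: bottleneck 3, flow now 3.
Augment In→C→F→Eg: bottleneck 2, flow now 5.
Augment In→D→R1→Eg: bottleneck 1, flow now 6.
No augmenting path remains; maximum flow = 6.
In the residual graph, reachable from In: {In, B, C, D, R1, F}.
Min-cut edges: R1→Eg (4), F→Eg (2); capacity 4 + 2 = 6.
This cut is saturated, so no flow can exceed 6.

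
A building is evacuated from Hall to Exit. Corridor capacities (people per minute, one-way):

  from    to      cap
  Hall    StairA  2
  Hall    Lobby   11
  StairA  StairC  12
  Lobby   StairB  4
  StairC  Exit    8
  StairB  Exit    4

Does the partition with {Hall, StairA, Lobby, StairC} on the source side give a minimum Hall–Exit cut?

Given cut capacity: 4 + 8 = 12.
Augment Hall→StairA→StairC→Exit: bottleneck 2, flow now 2.
Augment Hall→Lobby→StairB→Exit: bottleneck 4, flow now 6.
No augmenting path remains; maximum flow = 6.
In the residual graph, reachable from Hall: {Hall, Lobby}.
Min-cut edges: Hall→StairA (2), Lobby→StairB (4); capacity 2 + 4 = 6.
Cut capacity 12 exceeds the max flow 6, so it is not minimum.

No — its capacity is 12, but the minimum cut has capacity 6.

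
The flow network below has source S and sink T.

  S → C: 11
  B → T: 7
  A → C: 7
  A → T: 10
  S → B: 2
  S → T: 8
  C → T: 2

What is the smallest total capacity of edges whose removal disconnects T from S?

12

Augment S→T: bottleneck 8, flow now 8.
Augment S→B→T: bottleneck 2, flow now 10.
Augment S→C→T: bottleneck 2, flow now 12.
No augmenting path remains; maximum flow = 12.
By max-flow min-cut, the minimum cut capacity equals the max flow.
In the residual graph, reachable from S: {S, C}.
Min-cut edges: S→B (2), S→T (8), C→T (2); capacity 2 + 8 + 2 = 12.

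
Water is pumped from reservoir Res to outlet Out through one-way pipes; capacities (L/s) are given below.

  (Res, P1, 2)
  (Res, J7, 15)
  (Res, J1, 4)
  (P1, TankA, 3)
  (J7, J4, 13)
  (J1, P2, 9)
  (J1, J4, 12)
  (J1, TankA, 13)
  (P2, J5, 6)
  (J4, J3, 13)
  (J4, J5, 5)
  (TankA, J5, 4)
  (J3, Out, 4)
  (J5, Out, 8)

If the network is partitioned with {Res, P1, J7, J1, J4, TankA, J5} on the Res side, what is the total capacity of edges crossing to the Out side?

30

Edges leaving {Res, P1, J7, J1, J4, TankA, J5}: J1→P2 (9), J4→J3 (13), J5→Out (8).
Cut capacity = 9 + 13 + 8 = 30.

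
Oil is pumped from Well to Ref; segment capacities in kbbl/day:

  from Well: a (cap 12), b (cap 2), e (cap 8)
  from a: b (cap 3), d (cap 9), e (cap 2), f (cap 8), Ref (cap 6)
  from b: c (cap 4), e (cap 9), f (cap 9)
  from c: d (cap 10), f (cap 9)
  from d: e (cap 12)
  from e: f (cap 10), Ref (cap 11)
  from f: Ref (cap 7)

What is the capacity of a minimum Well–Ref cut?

Augment Well→a→Ref: bottleneck 6, flow now 6.
Augment Well→e→Ref: bottleneck 8, flow now 14.
Augment Well→a→e→Ref: bottleneck 2, flow now 16.
Augment Well→a→f→Ref: bottleneck 4, flow now 20.
Augment Well→b→e→Ref: bottleneck 1, flow now 21.
Augment Well→b→f→Ref: bottleneck 1, flow now 22.
No augmenting path remains; maximum flow = 22.
By max-flow min-cut, the minimum cut capacity equals the max flow.
In the residual graph, reachable from Well: {Well}.
Min-cut edges: Well→a (12), Well→b (2), Well→e (8); capacity 12 + 2 + 8 = 22.

22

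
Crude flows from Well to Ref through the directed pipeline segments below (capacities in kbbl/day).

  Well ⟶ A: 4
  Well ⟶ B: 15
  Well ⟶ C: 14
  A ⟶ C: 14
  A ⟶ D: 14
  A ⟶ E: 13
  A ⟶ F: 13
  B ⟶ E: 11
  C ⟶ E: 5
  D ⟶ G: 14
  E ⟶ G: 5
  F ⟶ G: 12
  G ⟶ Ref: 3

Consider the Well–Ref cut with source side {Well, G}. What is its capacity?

Edges leaving {Well, G}: Well→A (4), Well→B (15), Well→C (14), G→Ref (3).
Cut capacity = 4 + 15 + 14 + 3 = 36.

36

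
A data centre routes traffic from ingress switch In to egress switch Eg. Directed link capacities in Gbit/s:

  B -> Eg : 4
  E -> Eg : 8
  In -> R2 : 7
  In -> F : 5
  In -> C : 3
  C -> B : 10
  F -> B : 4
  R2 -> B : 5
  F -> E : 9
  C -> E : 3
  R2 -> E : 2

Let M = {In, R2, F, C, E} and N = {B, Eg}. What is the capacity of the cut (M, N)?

27

Edges leaving {In, R2, F, C, E}: R2→B (5), F→B (4), C→B (10), E→Eg (8).
Cut capacity = 5 + 4 + 10 + 8 = 27.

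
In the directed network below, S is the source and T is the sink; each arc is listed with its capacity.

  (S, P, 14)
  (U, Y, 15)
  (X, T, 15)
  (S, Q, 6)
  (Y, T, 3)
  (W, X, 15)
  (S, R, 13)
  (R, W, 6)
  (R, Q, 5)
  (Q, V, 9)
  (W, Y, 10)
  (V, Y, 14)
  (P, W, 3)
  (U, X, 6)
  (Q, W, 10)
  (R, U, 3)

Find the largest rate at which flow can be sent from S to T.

18

Augment S→P→W→X→T: bottleneck 3, flow now 3.
Augment S→Q→V→Y→T: bottleneck 3, flow now 6.
Augment S→Q→W→X→T: bottleneck 3, flow now 9.
Augment S→R→U→X→T: bottleneck 3, flow now 12.
Augment S→R→W→X→T: bottleneck 6, flow now 18.
No augmenting path remains; maximum flow = 18.
In the residual graph, reachable from S: {S, P, Q, R, U, V, W, X, Y}.
Min-cut edges: X→T (15), Y→T (3); capacity 15 + 3 = 18.
This cut is saturated, so no flow can exceed 18.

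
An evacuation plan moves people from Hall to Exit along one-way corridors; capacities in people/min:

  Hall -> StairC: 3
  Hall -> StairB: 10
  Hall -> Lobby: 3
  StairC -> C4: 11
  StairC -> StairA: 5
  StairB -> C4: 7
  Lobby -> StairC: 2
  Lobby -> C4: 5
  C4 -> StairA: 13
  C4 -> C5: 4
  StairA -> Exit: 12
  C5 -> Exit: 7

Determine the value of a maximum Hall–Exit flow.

Augment Hall→StairC→StairA→Exit: bottleneck 3, flow now 3.
Augment Hall→StairB→C4→StairA→Exit: bottleneck 7, flow now 10.
Augment Hall→Lobby→StairC→StairA→Exit: bottleneck 2, flow now 12.
Augment Hall→Lobby→C4→C5→Exit: bottleneck 1, flow now 13.
No augmenting path remains; maximum flow = 13.
In the residual graph, reachable from Hall: {Hall, StairB}.
Min-cut edges: Hall→StairC (3), Hall→Lobby (3), StairB→C4 (7); capacity 3 + 3 + 7 = 13.
This cut is saturated, so no flow can exceed 13.

13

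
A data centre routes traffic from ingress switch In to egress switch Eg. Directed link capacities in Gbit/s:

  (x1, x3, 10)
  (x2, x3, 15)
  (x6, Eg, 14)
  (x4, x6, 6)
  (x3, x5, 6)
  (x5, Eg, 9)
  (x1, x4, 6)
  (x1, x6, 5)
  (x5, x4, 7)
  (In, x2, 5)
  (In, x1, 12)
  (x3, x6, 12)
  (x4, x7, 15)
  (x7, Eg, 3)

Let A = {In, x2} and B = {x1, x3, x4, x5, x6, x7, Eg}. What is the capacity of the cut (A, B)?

27

Edges leaving {In, x2}: In→x1 (12), x2→x3 (15).
Cut capacity = 12 + 15 = 27.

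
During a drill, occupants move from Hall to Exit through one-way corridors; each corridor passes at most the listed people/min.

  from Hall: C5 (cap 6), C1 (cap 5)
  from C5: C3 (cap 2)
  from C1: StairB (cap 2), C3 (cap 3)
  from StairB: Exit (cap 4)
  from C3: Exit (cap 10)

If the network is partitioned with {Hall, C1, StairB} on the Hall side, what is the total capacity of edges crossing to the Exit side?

13

Edges leaving {Hall, C1, StairB}: Hall→C5 (6), C1→C3 (3), StairB→Exit (4).
Cut capacity = 6 + 3 + 4 = 13.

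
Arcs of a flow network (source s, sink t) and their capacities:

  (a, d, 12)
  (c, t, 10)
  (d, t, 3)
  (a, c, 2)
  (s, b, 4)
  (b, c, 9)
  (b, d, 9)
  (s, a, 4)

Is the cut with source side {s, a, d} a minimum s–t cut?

Given cut capacity: 4 + 2 + 3 = 9.
Augment s→a→c→t: bottleneck 2, flow now 2.
Augment s→a→d→t: bottleneck 2, flow now 4.
Augment s→b→c→t: bottleneck 4, flow now 8.
No augmenting path remains; maximum flow = 8.
In the residual graph, reachable from s: {s}.
Min-cut edges: s→a (4), s→b (4); capacity 4 + 4 = 8.
Cut capacity 9 exceeds the max flow 8, so it is not minimum.

No — its capacity is 9, but the minimum cut has capacity 8.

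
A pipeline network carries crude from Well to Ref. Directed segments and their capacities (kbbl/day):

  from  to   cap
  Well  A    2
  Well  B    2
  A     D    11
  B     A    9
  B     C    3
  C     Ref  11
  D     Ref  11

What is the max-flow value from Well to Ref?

4

Augment Well→A→D→Ref: bottleneck 2, flow now 2.
Augment Well→B→C→Ref: bottleneck 2, flow now 4.
No augmenting path remains; maximum flow = 4.
In the residual graph, reachable from Well: {Well}.
Min-cut edges: Well→A (2), Well→B (2); capacity 2 + 2 = 4.
This cut is saturated, so no flow can exceed 4.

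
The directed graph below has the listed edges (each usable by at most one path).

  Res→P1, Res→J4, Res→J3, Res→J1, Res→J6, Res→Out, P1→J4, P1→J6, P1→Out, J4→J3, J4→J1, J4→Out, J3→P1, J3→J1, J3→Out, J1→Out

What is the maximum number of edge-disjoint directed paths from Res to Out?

Assign every edge capacity 1; by Menger, the answer equals the max flow.
Path Res→Out (+1); total 1.
Path Res→P1→Out (+1); total 2.
Path Res→J4→Out (+1); total 3.
Path Res→J3→Out (+1); total 4.
Path Res→J1→Out (+1); total 5.
No residual Res→Out path; max flow = 5.
Certifying cut of size 5: {Res→J1, Res→J3, Res→J4, Res→Out, Res→P1}.

5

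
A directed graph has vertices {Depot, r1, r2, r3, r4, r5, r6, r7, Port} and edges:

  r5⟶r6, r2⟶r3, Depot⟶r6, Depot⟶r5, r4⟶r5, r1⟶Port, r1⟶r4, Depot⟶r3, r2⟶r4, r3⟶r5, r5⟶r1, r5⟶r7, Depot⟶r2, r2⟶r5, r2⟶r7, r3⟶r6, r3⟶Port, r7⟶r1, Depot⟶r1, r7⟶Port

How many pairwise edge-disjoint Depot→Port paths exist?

3

Assign every edge capacity 1; by Menger, the answer equals the max flow.
Path Depot→r1→Port (+1); total 1.
Path Depot→r3→Port (+1); total 2.
Path Depot→r2→r7→Port (+1); total 3.
No residual Depot→Port path; max flow = 3.
Certifying cut of size 3: {r1→Port, r3→Port, r7→Port}.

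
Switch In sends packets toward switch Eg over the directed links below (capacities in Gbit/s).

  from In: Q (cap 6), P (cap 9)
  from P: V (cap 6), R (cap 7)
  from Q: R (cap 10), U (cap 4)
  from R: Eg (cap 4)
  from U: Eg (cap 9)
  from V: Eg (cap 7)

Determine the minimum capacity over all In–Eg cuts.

14

Augment In→P→R→Eg: bottleneck 4, flow now 4.
Augment In→P→V→Eg: bottleneck 5, flow now 9.
Augment In→Q→U→Eg: bottleneck 4, flow now 13.
Augment In→Q→R→P→V→Eg: bottleneck 1, flow now 14. (uses reverse residual edge)
No augmenting path remains; maximum flow = 14.
By max-flow min-cut, the minimum cut capacity equals the max flow.
In the residual graph, reachable from In: {In, P, Q, R}.
Min-cut edges: P→V (6), Q→U (4), R→Eg (4); capacity 6 + 4 + 4 = 14.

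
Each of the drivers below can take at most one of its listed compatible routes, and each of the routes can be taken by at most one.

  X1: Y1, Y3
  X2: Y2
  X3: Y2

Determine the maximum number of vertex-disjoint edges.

2

Unit-capacity flow: source→left, listed edges, right→sink; max matching = max flow.
Augmenting path X1→Y1 (+1); matched 1.
Augmenting path X2→Y2 (+1); matched 2.
No augmenting path remains; maximum matching = 2.
König certificate: {X1, Y2} is a vertex cover of size 2 (every listed pair touches it), so no matching can be larger.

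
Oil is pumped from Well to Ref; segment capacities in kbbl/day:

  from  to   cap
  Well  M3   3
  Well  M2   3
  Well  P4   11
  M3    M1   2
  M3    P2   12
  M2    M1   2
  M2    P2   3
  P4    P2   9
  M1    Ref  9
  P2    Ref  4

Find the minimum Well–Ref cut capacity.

Augment Well→M3→M1→Ref: bottleneck 2, flow now 2.
Augment Well→M3→P2→Ref: bottleneck 1, flow now 3.
Augment Well→M2→M1→Ref: bottleneck 2, flow now 5.
Augment Well→M2→P2→Ref: bottleneck 1, flow now 6.
Augment Well→P4→P2→Ref: bottleneck 2, flow now 8.
No augmenting path remains; maximum flow = 8.
By max-flow min-cut, the minimum cut capacity equals the max flow.
In the residual graph, reachable from Well: {Well, M3, M2, P4, P2}.
Min-cut edges: M3→M1 (2), M2→M1 (2), P2→Ref (4); capacity 2 + 2 + 4 = 8.

8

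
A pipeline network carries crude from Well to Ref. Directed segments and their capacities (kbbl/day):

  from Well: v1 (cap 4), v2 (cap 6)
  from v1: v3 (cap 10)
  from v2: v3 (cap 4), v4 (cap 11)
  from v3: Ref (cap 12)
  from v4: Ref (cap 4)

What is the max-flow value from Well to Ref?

10

Augment Well→v1→v3→Ref: bottleneck 4, flow now 4.
Augment Well→v2→v3→Ref: bottleneck 4, flow now 8.
Augment Well→v2→v4→Ref: bottleneck 2, flow now 10.
No augmenting path remains; maximum flow = 10.
In the residual graph, reachable from Well: {Well}.
Min-cut edges: Well→v1 (4), Well→v2 (6); capacity 4 + 6 = 10.
This cut is saturated, so no flow can exceed 10.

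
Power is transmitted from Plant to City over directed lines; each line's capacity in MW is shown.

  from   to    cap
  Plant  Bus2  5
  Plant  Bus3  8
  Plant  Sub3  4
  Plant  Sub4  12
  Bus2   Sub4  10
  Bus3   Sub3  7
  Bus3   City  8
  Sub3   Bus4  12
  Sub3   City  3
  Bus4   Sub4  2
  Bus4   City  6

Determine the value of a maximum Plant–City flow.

12

Augment Plant→Bus3→City: bottleneck 8, flow now 8.
Augment Plant→Sub3→City: bottleneck 3, flow now 11.
Augment Plant→Sub3→Bus4→City: bottleneck 1, flow now 12.
No augmenting path remains; maximum flow = 12.
In the residual graph, reachable from Plant: {Plant, Bus2, Sub4}.
Min-cut edges: Plant→Bus3 (8), Plant→Sub3 (4); capacity 8 + 4 = 12.
This cut is saturated, so no flow can exceed 12.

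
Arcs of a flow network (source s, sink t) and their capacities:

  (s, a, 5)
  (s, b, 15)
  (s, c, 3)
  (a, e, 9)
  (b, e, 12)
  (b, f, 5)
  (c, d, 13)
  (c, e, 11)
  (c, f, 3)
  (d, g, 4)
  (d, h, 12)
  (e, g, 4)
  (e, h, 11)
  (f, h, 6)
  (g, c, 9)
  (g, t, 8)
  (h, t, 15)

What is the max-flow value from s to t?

Augment s→a→e→g→t: bottleneck 4, flow now 4.
Augment s→a→e→h→t: bottleneck 1, flow now 5.
Augment s→b→e→h→t: bottleneck 10, flow now 15.
Augment s→b→f→h→t: bottleneck 4, flow now 19.
Augment s→c→d→g→t: bottleneck 3, flow now 22.
No augmenting path remains; maximum flow = 22.
In the residual graph, reachable from s: {s, a, b, e, f, h}.
Min-cut edges: s→c (3), e→g (4), h→t (15); capacity 3 + 4 + 15 = 22.
This cut is saturated, so no flow can exceed 22.

22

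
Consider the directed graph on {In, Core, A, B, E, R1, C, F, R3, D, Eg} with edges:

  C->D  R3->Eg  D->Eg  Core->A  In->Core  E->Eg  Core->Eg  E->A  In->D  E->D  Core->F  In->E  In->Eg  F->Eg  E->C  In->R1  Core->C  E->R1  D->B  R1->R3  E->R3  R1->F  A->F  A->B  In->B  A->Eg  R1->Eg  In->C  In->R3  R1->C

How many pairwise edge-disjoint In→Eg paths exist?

Assign every edge capacity 1; by Menger, the answer equals the max flow.
Path In→Eg (+1); total 1.
Path In→Core→Eg (+1); total 2.
Path In→E→Eg (+1); total 3.
Path In→R1→Eg (+1); total 4.
Path In→R3→Eg (+1); total 5.
Path In→D→Eg (+1); total 6.
No residual In→Eg path; max flow = 6.
Certifying cut of size 6: {D→Eg, In→Core, In→E, In→Eg, In→R1, In→R3}.

6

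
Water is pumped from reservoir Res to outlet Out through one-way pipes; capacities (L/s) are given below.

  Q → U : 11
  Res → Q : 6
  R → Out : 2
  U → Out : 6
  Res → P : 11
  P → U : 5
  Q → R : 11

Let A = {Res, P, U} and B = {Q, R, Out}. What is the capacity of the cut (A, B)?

12

Edges leaving {Res, P, U}: Res→Q (6), U→Out (6).
Cut capacity = 6 + 6 = 12.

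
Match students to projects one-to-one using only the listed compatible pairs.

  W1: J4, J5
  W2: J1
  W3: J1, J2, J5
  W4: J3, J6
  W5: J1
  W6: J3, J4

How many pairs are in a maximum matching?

5

Unit-capacity flow: source→left, listed edges, right→sink; max matching = max flow.
Augmenting path W1→J4 (+1); matched 1.
Augmenting path W2→J1 (+1); matched 2.
Augmenting path W3→J2 (+1); matched 3.
Augmenting path W4→J3 (+1); matched 4.
Augmenting path W6→J3→W4→J6 (+1); matched 5.
No augmenting path remains; maximum matching = 5.
König certificate: {W1, W3, W4, W6, J1} is a vertex cover of size 5 (every listed pair touches it), so no matching can be larger.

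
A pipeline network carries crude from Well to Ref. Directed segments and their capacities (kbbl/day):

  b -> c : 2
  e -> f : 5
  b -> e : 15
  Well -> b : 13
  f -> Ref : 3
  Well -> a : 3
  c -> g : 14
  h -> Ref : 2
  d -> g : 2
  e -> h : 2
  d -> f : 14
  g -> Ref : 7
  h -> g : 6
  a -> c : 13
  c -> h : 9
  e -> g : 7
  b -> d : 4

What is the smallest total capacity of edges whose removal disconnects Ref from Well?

12

Augment Well→a→c→g→Ref: bottleneck 3, flow now 3.
Augment Well→b→c→g→Ref: bottleneck 2, flow now 5.
Augment Well→b→d→f→Ref: bottleneck 3, flow now 8.
Augment Well→b→d→g→Ref: bottleneck 1, flow now 9.
Augment Well→b→e→g→Ref: bottleneck 1, flow now 10.
Augment Well→b→e→h→Ref: bottleneck 2, flow now 12.
No augmenting path remains; maximum flow = 12.
By max-flow min-cut, the minimum cut capacity equals the max flow.
In the residual graph, reachable from Well: {Well, a, b, c, d, e, f, g, h}.
Min-cut edges: f→Ref (3), g→Ref (7), h→Ref (2); capacity 3 + 7 + 2 = 12.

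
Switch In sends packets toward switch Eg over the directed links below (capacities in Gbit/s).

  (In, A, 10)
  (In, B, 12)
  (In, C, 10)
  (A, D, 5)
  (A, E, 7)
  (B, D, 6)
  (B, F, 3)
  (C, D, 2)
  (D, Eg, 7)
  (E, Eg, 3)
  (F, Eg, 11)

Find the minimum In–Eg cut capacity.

Augment In→A→D→Eg: bottleneck 5, flow now 5.
Augment In→A→E→Eg: bottleneck 3, flow now 8.
Augment In→B→D→Eg: bottleneck 2, flow now 10.
Augment In→B→F→Eg: bottleneck 3, flow now 13.
No augmenting path remains; maximum flow = 13.
By max-flow min-cut, the minimum cut capacity equals the max flow.
In the residual graph, reachable from In: {In, A, B, C, D, E}.
Min-cut edges: B→F (3), D→Eg (7), E→Eg (3); capacity 3 + 7 + 3 = 13.

13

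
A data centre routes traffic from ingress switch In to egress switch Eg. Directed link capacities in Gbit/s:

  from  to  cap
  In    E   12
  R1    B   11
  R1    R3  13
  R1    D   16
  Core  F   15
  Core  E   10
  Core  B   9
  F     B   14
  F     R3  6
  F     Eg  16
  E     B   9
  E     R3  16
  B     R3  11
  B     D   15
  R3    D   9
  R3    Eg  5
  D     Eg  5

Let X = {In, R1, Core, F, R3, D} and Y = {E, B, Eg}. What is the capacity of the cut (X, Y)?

Edges leaving {In, R1, Core, F, R3, D}: In→E (12), R1→B (11), Core→E (10), Core→B (9), F→B (14), F→Eg (16), R3→Eg (5), D→Eg (5).
Cut capacity = 12 + 11 + 10 + 9 + 14 + 16 + 5 + 5 = 82.

82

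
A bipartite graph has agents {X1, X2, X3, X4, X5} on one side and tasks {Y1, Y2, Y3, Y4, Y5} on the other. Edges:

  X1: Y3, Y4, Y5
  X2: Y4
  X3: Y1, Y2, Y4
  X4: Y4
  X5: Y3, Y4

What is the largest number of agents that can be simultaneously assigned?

4

Unit-capacity flow: source→left, listed edges, right→sink; max matching = max flow.
Augmenting path X1→Y3 (+1); matched 1.
Augmenting path X2→Y4 (+1); matched 2.
Augmenting path X3→Y1 (+1); matched 3.
Augmenting path X5→Y3→X1→Y5 (+1); matched 4.
No augmenting path remains; maximum matching = 4.
König certificate: {X1, X3, X5, Y4} is a vertex cover of size 4 (every listed pair touches it), so no matching can be larger.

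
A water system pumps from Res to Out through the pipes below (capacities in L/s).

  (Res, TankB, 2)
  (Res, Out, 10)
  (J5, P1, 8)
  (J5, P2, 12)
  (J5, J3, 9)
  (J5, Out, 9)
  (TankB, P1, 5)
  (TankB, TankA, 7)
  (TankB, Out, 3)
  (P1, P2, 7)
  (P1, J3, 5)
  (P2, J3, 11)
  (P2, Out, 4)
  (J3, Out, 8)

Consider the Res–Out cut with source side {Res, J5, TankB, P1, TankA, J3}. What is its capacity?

49

Edges leaving {Res, J5, TankB, P1, TankA, J3}: Res→Out (10), J5→P2 (12), J5→Out (9), TankB→Out (3), P1→P2 (7), J3→Out (8).
Cut capacity = 10 + 12 + 9 + 3 + 7 + 8 = 49.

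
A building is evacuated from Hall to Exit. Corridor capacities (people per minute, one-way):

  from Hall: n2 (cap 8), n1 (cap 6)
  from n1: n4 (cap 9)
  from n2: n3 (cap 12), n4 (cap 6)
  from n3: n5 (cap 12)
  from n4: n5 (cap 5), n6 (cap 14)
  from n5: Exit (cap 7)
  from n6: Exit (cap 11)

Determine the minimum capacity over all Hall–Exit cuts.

14

Augment Hall→n1→n4→n5→Exit: bottleneck 5, flow now 5.
Augment Hall→n1→n4→n6→Exit: bottleneck 1, flow now 6.
Augment Hall→n2→n3→n5→Exit: bottleneck 2, flow now 8.
Augment Hall→n2→n4→n6→Exit: bottleneck 6, flow now 14.
No augmenting path remains; maximum flow = 14.
By max-flow min-cut, the minimum cut capacity equals the max flow.
In the residual graph, reachable from Hall: {Hall}.
Min-cut edges: Hall→n1 (6), Hall→n2 (8); capacity 6 + 8 = 14.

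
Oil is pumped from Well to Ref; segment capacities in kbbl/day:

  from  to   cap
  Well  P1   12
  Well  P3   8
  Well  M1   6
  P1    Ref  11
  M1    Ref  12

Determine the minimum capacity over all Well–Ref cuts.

17

Augment Well→P1→Ref: bottleneck 11, flow now 11.
Augment Well→M1→Ref: bottleneck 6, flow now 17.
No augmenting path remains; maximum flow = 17.
By max-flow min-cut, the minimum cut capacity equals the max flow.
In the residual graph, reachable from Well: {Well, P1, P3}.
Min-cut edges: Well→M1 (6), P1→Ref (11); capacity 6 + 11 = 17.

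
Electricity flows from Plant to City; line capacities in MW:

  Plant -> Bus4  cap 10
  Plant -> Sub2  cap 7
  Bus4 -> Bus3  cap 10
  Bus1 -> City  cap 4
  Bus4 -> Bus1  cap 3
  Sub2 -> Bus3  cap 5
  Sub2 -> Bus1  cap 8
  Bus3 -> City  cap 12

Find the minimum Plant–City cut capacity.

16

Augment Plant→Sub2→Bus1→City: bottleneck 4, flow now 4.
Augment Plant→Sub2→Bus3→City: bottleneck 3, flow now 7.
Augment Plant→Bus4→Bus3→City: bottleneck 9, flow now 16.
No augmenting path remains; maximum flow = 16.
By max-flow min-cut, the minimum cut capacity equals the max flow.
In the residual graph, reachable from Plant: {Plant, Sub2, Bus4, Bus1, Bus3}.
Min-cut edges: Bus1→City (4), Bus3→City (12); capacity 4 + 12 = 16.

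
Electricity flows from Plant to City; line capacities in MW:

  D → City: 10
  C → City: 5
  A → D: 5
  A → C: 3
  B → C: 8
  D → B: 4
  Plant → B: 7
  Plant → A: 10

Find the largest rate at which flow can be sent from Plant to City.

Augment Plant→A→C→City: bottleneck 3, flow now 3.
Augment Plant→A→D→City: bottleneck 5, flow now 8.
Augment Plant→B→C→City: bottleneck 2, flow now 10.
No augmenting path remains; maximum flow = 10.
In the residual graph, reachable from Plant: {Plant, A, B, C}.
Min-cut edges: A→D (5), C→City (5); capacity 5 + 5 = 10.
This cut is saturated, so no flow can exceed 10.

10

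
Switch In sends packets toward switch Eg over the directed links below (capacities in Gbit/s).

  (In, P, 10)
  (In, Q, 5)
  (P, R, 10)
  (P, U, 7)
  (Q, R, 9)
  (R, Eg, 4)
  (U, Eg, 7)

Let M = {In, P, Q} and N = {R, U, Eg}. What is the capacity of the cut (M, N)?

26

Edges leaving {In, P, Q}: P→R (10), P→U (7), Q→R (9).
Cut capacity = 10 + 7 + 9 = 26.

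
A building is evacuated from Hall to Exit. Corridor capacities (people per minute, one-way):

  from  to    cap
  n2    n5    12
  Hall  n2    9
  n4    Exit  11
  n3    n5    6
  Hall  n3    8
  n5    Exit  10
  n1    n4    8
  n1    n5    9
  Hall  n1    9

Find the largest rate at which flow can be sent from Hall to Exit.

18

Augment Hall→n1→n4→Exit: bottleneck 8, flow now 8.
Augment Hall→n1→n5→Exit: bottleneck 1, flow now 9.
Augment Hall→n2→n5→Exit: bottleneck 9, flow now 18.
No augmenting path remains; maximum flow = 18.
In the residual graph, reachable from Hall: {Hall, n1, n2, n3, n5}.
Min-cut edges: n1→n4 (8), n5→Exit (10); capacity 8 + 10 = 18.
This cut is saturated, so no flow can exceed 18.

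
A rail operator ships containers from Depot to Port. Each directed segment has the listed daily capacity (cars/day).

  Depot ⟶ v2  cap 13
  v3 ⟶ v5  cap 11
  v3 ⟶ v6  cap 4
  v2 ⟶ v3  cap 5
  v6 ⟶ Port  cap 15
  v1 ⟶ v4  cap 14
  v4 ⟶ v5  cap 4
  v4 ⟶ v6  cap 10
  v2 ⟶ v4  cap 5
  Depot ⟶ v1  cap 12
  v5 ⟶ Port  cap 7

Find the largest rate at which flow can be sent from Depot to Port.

Augment Depot→v1→v4→v5→Port: bottleneck 4, flow now 4.
Augment Depot→v1→v4→v6→Port: bottleneck 8, flow now 12.
Augment Depot→v2→v3→v5→Port: bottleneck 3, flow now 15.
Augment Depot→v2→v3→v6→Port: bottleneck 2, flow now 17.
Augment Depot→v2→v4→v6→Port: bottleneck 2, flow now 19.
No augmenting path remains; maximum flow = 19.
In the residual graph, reachable from Depot: {Depot, v1, v2, v4}.
Min-cut edges: v2→v3 (5), v4→v5 (4), v4→v6 (10); capacity 5 + 4 + 10 = 19.
This cut is saturated, so no flow can exceed 19.

19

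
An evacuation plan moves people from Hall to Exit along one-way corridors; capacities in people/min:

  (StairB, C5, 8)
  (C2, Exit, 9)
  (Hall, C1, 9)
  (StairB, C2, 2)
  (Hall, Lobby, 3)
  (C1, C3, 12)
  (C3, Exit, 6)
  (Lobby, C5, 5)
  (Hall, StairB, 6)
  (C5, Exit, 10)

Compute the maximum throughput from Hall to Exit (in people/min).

Augment Hall→C1→C3→Exit: bottleneck 6, flow now 6.
Augment Hall→Lobby→C5→Exit: bottleneck 3, flow now 9.
Augment Hall→StairB→C5→Exit: bottleneck 6, flow now 15.
No augmenting path remains; maximum flow = 15.
In the residual graph, reachable from Hall: {Hall, C1, C3}.
Min-cut edges: Hall→Lobby (3), Hall→StairB (6), C3→Exit (6); capacity 3 + 6 + 6 = 15.
This cut is saturated, so no flow can exceed 15.

15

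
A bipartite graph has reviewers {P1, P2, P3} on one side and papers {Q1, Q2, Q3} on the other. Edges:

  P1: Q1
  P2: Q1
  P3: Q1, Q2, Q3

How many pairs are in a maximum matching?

Unit-capacity flow: source→left, listed edges, right→sink; max matching = max flow.
Augmenting path P1→Q1 (+1); matched 1.
Augmenting path P3→Q2 (+1); matched 2.
No augmenting path remains; maximum matching = 2.
König certificate: {P3, Q1} is a vertex cover of size 2 (every listed pair touches it), so no matching can be larger.

2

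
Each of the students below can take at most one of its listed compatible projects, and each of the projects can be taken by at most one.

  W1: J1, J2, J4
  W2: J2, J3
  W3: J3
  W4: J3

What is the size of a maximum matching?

3

Unit-capacity flow: source→left, listed edges, right→sink; max matching = max flow.
Augmenting path W1→J1 (+1); matched 1.
Augmenting path W2→J2 (+1); matched 2.
Augmenting path W3→J3 (+1); matched 3.
No augmenting path remains; maximum matching = 3.
König certificate: {W1, W2, J3} is a vertex cover of size 3 (every listed pair touches it), so no matching can be larger.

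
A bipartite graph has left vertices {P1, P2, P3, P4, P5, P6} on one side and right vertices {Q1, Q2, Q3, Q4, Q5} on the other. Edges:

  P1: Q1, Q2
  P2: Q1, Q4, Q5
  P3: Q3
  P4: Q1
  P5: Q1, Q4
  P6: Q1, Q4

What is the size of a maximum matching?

Unit-capacity flow: source→left, listed edges, right→sink; max matching = max flow.
Augmenting path P1→Q1 (+1); matched 1.
Augmenting path P2→Q4 (+1); matched 2.
Augmenting path P3→Q3 (+1); matched 3.
Augmenting path P4→Q1→P1→Q2 (+1); matched 4.
Augmenting path P5→Q4→P2→Q5 (+1); matched 5.
No augmenting path remains; maximum matching = 5.
König certificate: {P1, P2, P3, Q1, Q4} is a vertex cover of size 5 (every listed pair touches it), so no matching can be larger.

5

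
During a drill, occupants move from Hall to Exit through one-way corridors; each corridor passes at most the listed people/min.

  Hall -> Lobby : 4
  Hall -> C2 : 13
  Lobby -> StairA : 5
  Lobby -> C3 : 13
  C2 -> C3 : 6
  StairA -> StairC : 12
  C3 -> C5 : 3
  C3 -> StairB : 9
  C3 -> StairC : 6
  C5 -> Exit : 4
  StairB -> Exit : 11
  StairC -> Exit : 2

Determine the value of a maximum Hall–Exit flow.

10

Augment Hall→Lobby→StairA→StairC→Exit: bottleneck 2, flow now 2.
Augment Hall→Lobby→C3→C5→Exit: bottleneck 2, flow now 4.
Augment Hall→C2→C3→C5→Exit: bottleneck 1, flow now 5.
Augment Hall→C2→C3→StairB→Exit: bottleneck 5, flow now 10.
No augmenting path remains; maximum flow = 10.
In the residual graph, reachable from Hall: {Hall, C2}.
Min-cut edges: Hall→Lobby (4), C2→C3 (6); capacity 4 + 6 = 10.
This cut is saturated, so no flow can exceed 10.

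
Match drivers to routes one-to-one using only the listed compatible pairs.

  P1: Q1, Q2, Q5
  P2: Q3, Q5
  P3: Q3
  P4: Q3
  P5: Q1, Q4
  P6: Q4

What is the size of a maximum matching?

Unit-capacity flow: source→left, listed edges, right→sink; max matching = max flow.
Augmenting path P1→Q1 (+1); matched 1.
Augmenting path P2→Q3 (+1); matched 2.
Augmenting path P5→Q4 (+1); matched 3.
Augmenting path P3→Q3→P2→Q5 (+1); matched 4.
Augmenting path P6→Q4→P5→Q1→P1→Q2 (+1); matched 5.
No augmenting path remains; maximum matching = 5.
König certificate: {P1, P2, P5, P6, Q3} is a vertex cover of size 5 (every listed pair touches it), so no matching can be larger.

5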